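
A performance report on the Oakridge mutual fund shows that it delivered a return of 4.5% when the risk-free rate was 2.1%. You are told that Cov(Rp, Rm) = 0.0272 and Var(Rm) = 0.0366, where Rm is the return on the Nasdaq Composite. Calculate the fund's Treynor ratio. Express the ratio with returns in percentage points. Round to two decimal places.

3.23

β = Cov / Var = 0.0272 / 0.0366 = 0.7432
Treynor = (Rp − Rf) / β = (4.5% − 2.1%) / 0.7432 = 2.40 / 0.7432 = 3.2293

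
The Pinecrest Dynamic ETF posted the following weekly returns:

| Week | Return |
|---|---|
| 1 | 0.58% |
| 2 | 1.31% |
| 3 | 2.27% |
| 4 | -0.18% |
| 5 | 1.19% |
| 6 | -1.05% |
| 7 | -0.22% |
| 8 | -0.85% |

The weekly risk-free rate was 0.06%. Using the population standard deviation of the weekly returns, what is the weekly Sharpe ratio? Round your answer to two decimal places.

r̄ = (0.58 + 1.31 + 2.27 − 0.18 + 1.19 − 1.05 − 0.22 − 0.85) / 8 = 3.050 / 8 = 0.3813%
Population σ = √[Σ(r − r̄)² / 8] = √[9.3645 / 8] = √1.1706 = 1.0819%
Sharpe = (r̄ − rf) / σ = (0.3813 − 0.06) / 1.0819 = 0.3213 / 1.0819 = 0.2970

0.30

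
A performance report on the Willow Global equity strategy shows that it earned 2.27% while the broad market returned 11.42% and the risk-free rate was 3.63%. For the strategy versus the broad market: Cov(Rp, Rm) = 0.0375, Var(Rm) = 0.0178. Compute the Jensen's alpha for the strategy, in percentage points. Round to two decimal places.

-17.77

β = Cov / Var = 0.0375 / 0.0178 = 2.1067
E[R] = Rf + β(Rm − Rf) = 3.63% + 2.1067 × (11.42% − 3.63%) = 20.0412%
α = Rp − E[R] = 2.27% − 20.0412% = -17.7712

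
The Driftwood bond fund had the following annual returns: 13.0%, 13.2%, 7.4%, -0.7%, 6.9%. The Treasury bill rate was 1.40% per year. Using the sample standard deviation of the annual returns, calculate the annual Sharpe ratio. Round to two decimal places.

Mean return μ = 39.80 / 5 = 7.9600%
Sample σ = √[Σ(r − μ)² / 4] = √[129.2920 / 4] = √32.3230 = 5.6853%
Sharpe = (μ − rf) / σ = (7.9600 − 1.4) / 5.6853 = 6.5600 / 5.6853 = 1.1539

1.15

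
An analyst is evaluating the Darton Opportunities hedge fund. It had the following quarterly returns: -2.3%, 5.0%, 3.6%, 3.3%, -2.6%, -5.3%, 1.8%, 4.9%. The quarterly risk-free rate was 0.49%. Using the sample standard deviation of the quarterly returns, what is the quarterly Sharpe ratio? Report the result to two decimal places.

μ = (-2.3 + 5 + 3.6 + 3.3 − 2.6 − 5.3 + 1.8 + 4.9) / 8 = 8.40 / 8 = 1.0500%
Σ(r − μ)² = (-2.3 − 1.0500)² + (5 − 1.0500)² + (3.6 − 1.0500)² + … = 107.4200
sample σ = √(107.4200 / 7) = √15.3457 = 3.9174%
Sharpe = (μ − rf) / σ = (1.0500 − 0.49) / 3.9174 = 0.5600 / 3.9174 = 0.1430

0.14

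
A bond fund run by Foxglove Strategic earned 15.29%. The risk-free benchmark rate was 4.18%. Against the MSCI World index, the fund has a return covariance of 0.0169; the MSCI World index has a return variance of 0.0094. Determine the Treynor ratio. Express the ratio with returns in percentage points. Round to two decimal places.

β = Cov / Var = 0.0169 / 0.0094 = 1.7979
Treynor = (Rp − Rf) / β = (15.29% − 4.18%) / 1.7979 = 11.11 / 1.7979 = 6.1794

6.18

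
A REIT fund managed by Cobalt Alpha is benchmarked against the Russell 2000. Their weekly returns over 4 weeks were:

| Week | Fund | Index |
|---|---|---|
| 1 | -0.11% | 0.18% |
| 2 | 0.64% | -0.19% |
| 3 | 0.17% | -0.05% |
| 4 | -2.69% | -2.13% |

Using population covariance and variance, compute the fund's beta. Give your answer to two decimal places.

r̄p = -0.4975%,  r̄m = -0.5475%
Cov = Σ(rp − r̄p)(rm − r̄m) / 4 = 1.1226
Var(rm) = Σ(rm − r̄m)² / 4 = 0.8522
β = Cov / Var = 1.1226 / 0.8522 = 1.3173

1.32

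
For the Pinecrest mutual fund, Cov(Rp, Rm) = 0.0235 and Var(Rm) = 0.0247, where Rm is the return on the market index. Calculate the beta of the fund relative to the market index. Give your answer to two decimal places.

0.95

β = Cov(Rp, Rm) / Var(Rm) = 0.0235 / 0.0247 = 0.9514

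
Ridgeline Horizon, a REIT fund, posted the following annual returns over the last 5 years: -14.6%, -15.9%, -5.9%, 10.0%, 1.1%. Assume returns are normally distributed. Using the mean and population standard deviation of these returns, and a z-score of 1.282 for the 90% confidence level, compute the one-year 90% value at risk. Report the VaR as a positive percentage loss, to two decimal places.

17.54

r̄ = (-14.6 − 15.9 − 5.9 + 10 + 1.1) / 5 = -5.0600%
Σ(r − r̄)² = (-14.6 − (-5.0600))² + (-15.9 − (-5.0600))² + (-5.9 − (-5.0600))² + … = 473.9720
σ = √[473.9720 / 5] = 9.7362%
VaR = −(r̄ − z·σ) = −(-5.0600 − 1.282 × 9.7362) = −(-17.5418) = 17.5418%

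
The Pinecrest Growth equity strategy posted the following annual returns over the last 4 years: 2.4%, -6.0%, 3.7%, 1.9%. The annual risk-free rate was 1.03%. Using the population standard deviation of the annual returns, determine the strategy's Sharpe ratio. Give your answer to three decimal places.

Mean return μ = 2.00 / 4 = 0.5000%
Σ(r − μ)² = 58.0600; population σ = √(58.0600/4) = 3.8099%
Sharpe = (μ − rf) / σ = (0.5000 − 1.03) / 3.8099 = -0.5300 / 3.8099 = -0.1391

-0.139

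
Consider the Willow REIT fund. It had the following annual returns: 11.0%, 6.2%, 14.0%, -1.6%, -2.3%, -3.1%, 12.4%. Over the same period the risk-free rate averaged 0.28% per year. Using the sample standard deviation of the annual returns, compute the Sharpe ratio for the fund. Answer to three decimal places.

μ = (11 + 6.2 + 14 − 1.6 − 2.3 − 3.1 + 12.4) / 7 = 5.2286%
Sample σ = √[Σ(r − μ)² / 6] = √[335.2943 / 6] = √55.8824 = 7.4755%
Sharpe = (μ − rf) / σ = (5.2286 − 0.28) / 7.4755 = 4.9486 / 7.4755 = 0.6620

0.662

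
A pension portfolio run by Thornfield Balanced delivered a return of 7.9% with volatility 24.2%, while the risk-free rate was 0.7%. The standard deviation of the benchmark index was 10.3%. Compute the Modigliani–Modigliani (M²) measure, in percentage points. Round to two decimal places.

3.76

Sharpe = (Rp − Rf) / σp = (7.9% − 0.7%) / 24.2% = 0.2975
M² = Rf + Sharpe × σm = 0.7% + 0.2975 × 10.3% = 3.7643%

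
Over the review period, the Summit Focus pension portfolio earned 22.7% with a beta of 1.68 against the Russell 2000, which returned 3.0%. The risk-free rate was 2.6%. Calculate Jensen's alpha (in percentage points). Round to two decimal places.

CAPM expected return = Rf + β(Rm − Rf) = 2.6% + 1.68 × (3.0% − 2.6%) = 2.6 + 1.68 × 0.40 = 3.2720%
Jensen's α = Rp − E[R] = 22.7% − 3.2720% = 19.4280

19.43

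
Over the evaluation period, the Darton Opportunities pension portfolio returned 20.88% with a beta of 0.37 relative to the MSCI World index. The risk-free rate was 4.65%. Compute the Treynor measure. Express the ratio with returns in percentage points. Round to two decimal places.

Treynor = (Rp − Rf) / β = (20.88% − 4.65%) / 0.37 = 16.23 / 0.37 = 43.8649

43.86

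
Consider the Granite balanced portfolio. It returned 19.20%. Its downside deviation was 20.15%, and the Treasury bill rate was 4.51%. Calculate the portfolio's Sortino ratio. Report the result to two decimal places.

Sortino = (Rp − Rf) / σd = (19.20% − 4.51%) / 20.15% = 14.69% / 20.15% = 0.7290

0.73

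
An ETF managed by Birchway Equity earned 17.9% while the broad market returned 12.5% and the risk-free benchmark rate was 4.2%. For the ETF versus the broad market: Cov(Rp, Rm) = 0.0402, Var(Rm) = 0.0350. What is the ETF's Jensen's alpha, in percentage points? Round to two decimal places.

4.17

β = Cov / Var = 0.0402 / 0.0350 = 1.1486
E[R] = Rf + β(Rm − Rf) = 4.2% + 1.1486 × (12.5% − 4.2%) = 13.7334%
α = Rp − E[R] = 17.9% − 13.7334% = 4.1666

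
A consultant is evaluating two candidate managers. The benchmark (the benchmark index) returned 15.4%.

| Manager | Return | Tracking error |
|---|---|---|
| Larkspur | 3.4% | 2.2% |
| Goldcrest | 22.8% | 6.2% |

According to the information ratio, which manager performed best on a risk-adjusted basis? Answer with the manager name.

Larkspur: IR = (3.4% − 15.4%) / 2.2% = -5.455
Goldcrest: IR = (22.8% − 15.4%) / 6.2% = 1.194
Highest: Goldcrest (1.194).

Goldcrest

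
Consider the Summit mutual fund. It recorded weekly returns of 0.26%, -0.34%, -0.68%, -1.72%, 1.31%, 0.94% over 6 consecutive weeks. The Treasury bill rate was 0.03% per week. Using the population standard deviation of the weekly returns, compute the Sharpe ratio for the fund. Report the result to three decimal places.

-0.067

r̄ = (0.26 − 0.34 − 0.68 − 1.72 + 1.31 + 0.94) / 6 = -0.230 / 6 = -0.0383%
Σ(r − r̄)² = 6.1949; population σ = √(6.1949/6) = 1.0161%
Sharpe = (r̄ − rf) / σ = (-0.0383 − 0.03) / 1.0161 = -0.0683 / 1.0161 = -0.0672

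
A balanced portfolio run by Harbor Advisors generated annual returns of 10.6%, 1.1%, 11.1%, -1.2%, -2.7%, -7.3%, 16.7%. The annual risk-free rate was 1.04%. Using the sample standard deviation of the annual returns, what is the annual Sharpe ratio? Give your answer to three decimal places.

r̄ = (10.6 + 1.1 + 11.1 − 1.2 − 2.7 − 7.3 + 16.7) / 7 = 4.0429%
Sample std dev = √[463.2771 / 6] = 8.7871%
Sharpe = (r̄ − rf) / σ = (4.0429 − 1.04) / 8.7871 = 3.0029 / 8.7871 = 0.3417

0.342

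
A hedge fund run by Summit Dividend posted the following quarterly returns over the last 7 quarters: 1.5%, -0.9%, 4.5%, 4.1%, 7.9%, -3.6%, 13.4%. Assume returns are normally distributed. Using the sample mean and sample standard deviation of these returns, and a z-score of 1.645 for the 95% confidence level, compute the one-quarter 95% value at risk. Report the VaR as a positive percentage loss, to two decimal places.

5.45

Mean return μ = 26.90 / 7 = 3.8429%
Sample std dev = √[191.6771 / 6] = 5.6521%
VaR = −(μ − z·σ) = −(3.8429 − 1.645 × 5.6521) = −(-5.4548) = 5.4548%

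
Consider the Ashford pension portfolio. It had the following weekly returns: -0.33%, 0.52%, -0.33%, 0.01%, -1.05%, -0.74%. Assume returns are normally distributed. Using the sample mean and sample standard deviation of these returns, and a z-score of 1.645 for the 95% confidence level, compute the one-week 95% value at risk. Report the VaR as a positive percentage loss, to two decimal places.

1.23

Mean return μ = -1.920 / 6 = -0.3200%
Σ(r − μ)² = (-0.33 − (-0.3200))² + (0.52 − (-0.3200))² + … = 1.5240
sample σ = √(1.5240 / 5) = √0.3048 = 0.5521%
VaR = −(μ − z·σ) = −(-0.3200 − 1.645 × 0.5521) = −(-1.2282) = 1.2282%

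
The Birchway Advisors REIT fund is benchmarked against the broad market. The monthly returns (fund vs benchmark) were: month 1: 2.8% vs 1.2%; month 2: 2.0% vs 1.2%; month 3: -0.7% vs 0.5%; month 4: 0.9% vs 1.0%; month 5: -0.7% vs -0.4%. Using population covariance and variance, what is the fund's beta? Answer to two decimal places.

r̄p = 0.8600%,  r̄m = 0.7000%
Cov = Σ(rp − r̄p)(rm − r̄m) / 5 = 0.7160
Var(rm) = Σ(rm − r̄m)² / 5 = 0.3680
β = Cov / Var = 0.7160 / 0.3680 = 1.9457

1.95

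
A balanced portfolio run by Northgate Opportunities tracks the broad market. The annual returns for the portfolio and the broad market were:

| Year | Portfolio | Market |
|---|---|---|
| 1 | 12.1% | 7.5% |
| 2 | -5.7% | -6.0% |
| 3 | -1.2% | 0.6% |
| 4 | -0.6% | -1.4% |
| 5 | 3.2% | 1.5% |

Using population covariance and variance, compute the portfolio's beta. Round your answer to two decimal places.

r̄p = 1.5600%,  r̄m = 0.4400%
Cov = Σ(rp − r̄p)(rm − r̄m) / 5 = 25.2876
Var(rm) = Σ(rm − r̄m)² / 5 = 19.1704
β = Cov / Var = 25.2876 / 19.1704 = 1.3191

1.32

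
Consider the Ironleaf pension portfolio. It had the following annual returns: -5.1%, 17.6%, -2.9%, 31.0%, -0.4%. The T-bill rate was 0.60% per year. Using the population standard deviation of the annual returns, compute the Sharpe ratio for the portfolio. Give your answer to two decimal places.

0.53

r̄ = (-5.1 + 17.6 − 2.9 + 31 − 0.4) / 5 = 8.0400%
Population std dev = √[982.1320 / 5] = 14.0152%
Sharpe = (r̄ − rf) / σ = (8.0400 − 0.6) / 14.0152 = 7.4400 / 14.0152 = 0.5309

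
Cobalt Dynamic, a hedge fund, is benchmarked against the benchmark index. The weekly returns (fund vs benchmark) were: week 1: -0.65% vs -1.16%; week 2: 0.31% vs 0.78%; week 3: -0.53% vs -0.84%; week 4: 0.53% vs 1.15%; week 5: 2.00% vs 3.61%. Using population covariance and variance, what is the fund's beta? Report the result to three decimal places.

r̄p = 0.3320%,  r̄m = 0.7080%
Cov = Σ(rp − r̄p)(rm − r̄m) / 5 = 1.6190
Var(rm) = Σ(rm − r̄m)² / 5 = 2.9016
β = Cov / Var = 1.6190 / 2.9016 = 0.5580

0.558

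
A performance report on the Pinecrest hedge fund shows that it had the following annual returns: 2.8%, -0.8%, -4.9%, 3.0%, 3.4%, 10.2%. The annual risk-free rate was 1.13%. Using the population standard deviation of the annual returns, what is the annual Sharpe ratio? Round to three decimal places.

Mean return r̄ = 13.70 / 6 = 2.2833%
Σ(r − r̄)² = (2.8 − 2.2833)² + (-0.8 − 2.2833)² + (-4.9 − 2.2833)² + … = 125.8083
population σ = √(125.8083 / 6) = √20.9681 = 4.5791%
Sharpe = (r̄ − rf) / σ = (2.2833 − 1.13) / 4.5791 = 1.1533 / 4.5791 = 0.2519

0.252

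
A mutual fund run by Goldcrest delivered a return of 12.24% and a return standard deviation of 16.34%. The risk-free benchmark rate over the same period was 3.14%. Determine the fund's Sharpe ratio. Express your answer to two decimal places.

Sharpe = (Rp − Rf) / σp = (12.24% − 3.14%) / 16.34% = 9.10% / 16.34% = 0.5569

0.56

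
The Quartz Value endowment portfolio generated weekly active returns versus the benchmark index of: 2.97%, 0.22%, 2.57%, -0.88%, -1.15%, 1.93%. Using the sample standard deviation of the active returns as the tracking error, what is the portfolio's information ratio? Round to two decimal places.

0.53

r̄ = (2.97 + 0.22 + 2.57 − 0.88 − 1.15 + 1.93) / 6 = 5.660 / 6 = 0.9433%
Sample std dev = √[15.9567 / 5] = 1.7864%
IR = r̄ / tracking error = 0.9433 / 1.7864 = 0.5280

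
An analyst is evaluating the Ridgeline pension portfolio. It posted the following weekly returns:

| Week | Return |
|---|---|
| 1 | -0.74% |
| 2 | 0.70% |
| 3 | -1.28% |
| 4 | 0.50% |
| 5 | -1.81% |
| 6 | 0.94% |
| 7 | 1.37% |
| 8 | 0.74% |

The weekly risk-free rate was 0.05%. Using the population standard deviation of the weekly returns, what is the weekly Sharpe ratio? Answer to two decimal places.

Mean return μ = 0.420 / 8 = 0.0525%
Population std dev = √[9.4882 / 8] = 1.0890%
Sharpe = (μ − rf) / σ = (0.0525 − 0.05) / 1.0890 = 0.0025 / 1.0890 = 0.0023

0.00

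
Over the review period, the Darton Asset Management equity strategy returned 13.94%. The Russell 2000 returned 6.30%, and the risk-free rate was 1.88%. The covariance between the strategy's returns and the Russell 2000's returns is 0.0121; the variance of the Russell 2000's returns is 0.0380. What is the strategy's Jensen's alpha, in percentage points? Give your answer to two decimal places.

β = Cov / Var = 0.0121 / 0.0380 = 0.3184
E[R] = Rf + β(Rm − Rf) = 1.88% + 0.3184 × (6.30% − 1.88%) = 3.2873%
α = Rp − E[R] = 13.94% − 3.2873% = 10.6527

10.65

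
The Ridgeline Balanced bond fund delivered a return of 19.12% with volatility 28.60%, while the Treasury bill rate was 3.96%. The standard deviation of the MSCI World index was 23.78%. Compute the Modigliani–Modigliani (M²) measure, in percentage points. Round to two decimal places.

Sharpe = (Rp − Rf) / σp = (19.12% − 3.96%) / 28.60% = 0.5301
M² = Rf + Sharpe × σm = 3.96% + 0.5301 × 23.78% = 16.5658%

16.57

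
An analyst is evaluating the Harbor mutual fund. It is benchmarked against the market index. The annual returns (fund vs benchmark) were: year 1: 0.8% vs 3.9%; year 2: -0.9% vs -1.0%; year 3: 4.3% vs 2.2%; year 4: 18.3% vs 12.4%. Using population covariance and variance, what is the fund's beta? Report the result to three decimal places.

1.445

r̄p = 5.6250%,  r̄m = 4.3750%
Cov = Σ(rp − r̄p)(rm − r̄m) / 4 = 35.4906
Var(rm) = Σ(rm − r̄m)² / 4 = 24.5619
β = Cov / Var = 35.4906 / 24.5619 = 1.4449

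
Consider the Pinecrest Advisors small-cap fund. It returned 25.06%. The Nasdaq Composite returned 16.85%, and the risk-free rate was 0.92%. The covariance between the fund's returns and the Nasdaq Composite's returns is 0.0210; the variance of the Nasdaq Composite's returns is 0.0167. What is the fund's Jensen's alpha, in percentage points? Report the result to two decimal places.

β = Cov / Var = 0.0210 / 0.0167 = 1.2575
E[R] = Rf + β(Rm − Rf) = 0.92% + 1.2575 × (16.85% − 0.92%) = 20.9520%
α = Rp − E[R] = 25.06% − 20.9520% = 4.1080

4.11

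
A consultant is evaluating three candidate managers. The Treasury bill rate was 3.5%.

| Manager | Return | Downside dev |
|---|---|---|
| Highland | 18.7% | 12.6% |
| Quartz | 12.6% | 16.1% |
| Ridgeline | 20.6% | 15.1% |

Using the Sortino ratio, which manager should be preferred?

Highland

Highland: Sortino ratio = (18.7% − 3.5%) / 12.6% = 1.206
Quartz: Sortino ratio = (12.6% − 3.5%) / 16.1% = 0.565
Ridgeline: Sortino ratio = (20.6% − 3.5%) / 15.1% = 1.132
Highest: Highland (1.206).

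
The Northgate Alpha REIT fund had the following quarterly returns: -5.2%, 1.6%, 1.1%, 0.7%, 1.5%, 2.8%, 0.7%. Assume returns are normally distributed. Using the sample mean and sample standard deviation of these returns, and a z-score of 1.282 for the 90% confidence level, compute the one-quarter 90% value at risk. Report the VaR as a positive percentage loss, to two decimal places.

Mean return r̄ = 3.20 / 7 = 0.4571%
Σ(r − r̄)² = 40.4171; sample σ = √(40.4171/6) = 2.5954%
VaR = −(r̄ − z·σ) = −(0.4571 − 1.282 × 2.5954) = −(-2.8702) = 2.8702%

2.87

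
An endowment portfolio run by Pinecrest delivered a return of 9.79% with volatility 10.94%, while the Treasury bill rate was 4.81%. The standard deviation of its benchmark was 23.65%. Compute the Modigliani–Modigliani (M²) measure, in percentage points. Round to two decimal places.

15.58

Sharpe = (Rp − Rf) / σp = (9.79% − 4.81%) / 10.94% = 0.4552
M² = Rf + Sharpe × σm = 4.81% + 0.4552 × 23.65% = 15.5755%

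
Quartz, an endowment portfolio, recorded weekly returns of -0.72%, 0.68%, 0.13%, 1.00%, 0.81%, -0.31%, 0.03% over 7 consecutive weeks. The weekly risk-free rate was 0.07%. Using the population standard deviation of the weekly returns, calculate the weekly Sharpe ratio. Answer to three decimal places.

0.277

r̄ = (-0.72 + 0.68 + 0.13 + 1 + 0.81 − 0.31 + 0.03) / 7 = 0.2314%
Population σ = √[Σ(r − r̄)² / 7] = √[2.3759 / 7] = √0.3394 = 0.5826%
Sharpe = (r̄ − rf) / σ = (0.2314 − 0.07) / 0.5826 = 0.1614 / 0.5826 = 0.2770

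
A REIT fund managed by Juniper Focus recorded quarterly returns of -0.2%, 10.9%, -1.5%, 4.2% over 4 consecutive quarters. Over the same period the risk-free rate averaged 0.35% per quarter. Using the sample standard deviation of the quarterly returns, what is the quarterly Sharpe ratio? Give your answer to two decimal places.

0.54

Mean return r̄ = 13.40 / 4 = 3.3500%
Sample std dev = √[93.8500 / 3] = 5.5932%
Sharpe = (r̄ − rf) / σ = (3.3500 − 0.35) / 5.5932 = 3.0000 / 5.5932 = 0.5364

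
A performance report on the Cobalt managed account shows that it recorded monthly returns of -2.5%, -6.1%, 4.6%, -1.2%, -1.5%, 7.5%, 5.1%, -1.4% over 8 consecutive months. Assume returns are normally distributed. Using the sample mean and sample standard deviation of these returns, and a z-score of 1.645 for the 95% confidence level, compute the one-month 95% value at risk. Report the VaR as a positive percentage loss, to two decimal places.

r̄ = (-2.5 − 6.1 + 4.6 − 1.2 − 1.5 + 7.5 + 5.1 − 1.4) / 8 = 4.50 / 8 = 0.5625%
Σ(r − r̄)² = 149.9988; sample σ = √(149.9988/7) = 4.6291%
VaR = −(r̄ − z·σ) = −(0.5625 − 1.645 × 4.6291) = −(-7.0524) = 7.0524%

7.05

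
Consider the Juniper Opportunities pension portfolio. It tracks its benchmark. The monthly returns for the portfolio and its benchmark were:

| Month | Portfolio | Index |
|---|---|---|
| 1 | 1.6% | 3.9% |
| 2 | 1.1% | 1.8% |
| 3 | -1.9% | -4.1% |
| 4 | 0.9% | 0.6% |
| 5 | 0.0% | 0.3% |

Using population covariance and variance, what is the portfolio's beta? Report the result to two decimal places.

r̄p = 0.3400%,  r̄m = 0.5000%
Cov = Σ(rp − r̄p)(rm − r̄m) / 5 = 3.1400
Var(rm) = Σ(rm − r̄m)² / 5 = 6.8920
β = Cov / Var = 3.1400 / 6.8920 = 0.4556

0.46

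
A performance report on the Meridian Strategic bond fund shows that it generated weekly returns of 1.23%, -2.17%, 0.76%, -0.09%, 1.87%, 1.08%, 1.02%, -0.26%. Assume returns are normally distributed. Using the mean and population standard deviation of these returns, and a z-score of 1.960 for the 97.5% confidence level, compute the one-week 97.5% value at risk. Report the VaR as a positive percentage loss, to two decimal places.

μ = (1.23 − 2.17 + 0.76 − 0.09 + 1.87 + 1.08 + 1.02 − 0.26) / 8 = 3.440 / 8 = 0.4300%
Σ(r − μ)² = (1.23 − 0.4300)² + (-2.17 − 0.4300)² + (0.76 − 0.4300)² + … = 11.0996
population σ = √(11.0996 / 8) = √1.3875 = 1.1779%
VaR = −(μ − z·σ) = −(0.4300 − 1.960 × 1.1779) = −(-1.8787) = 1.8787%

1.88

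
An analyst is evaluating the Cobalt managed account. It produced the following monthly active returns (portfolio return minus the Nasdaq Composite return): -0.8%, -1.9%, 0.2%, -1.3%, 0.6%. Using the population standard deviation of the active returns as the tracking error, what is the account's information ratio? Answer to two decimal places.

-0.69

r̄ = (-0.8 − 1.9 + 0.2 − 1.3 + 0.6) / 5 = -0.6400%
Population σ = √[Σ(r − r̄)² / 5] = √[4.2920 / 5] = √0.8584 = 0.9265%
IR = r̄ / tracking error = -0.6400 / 0.9265 = -0.6908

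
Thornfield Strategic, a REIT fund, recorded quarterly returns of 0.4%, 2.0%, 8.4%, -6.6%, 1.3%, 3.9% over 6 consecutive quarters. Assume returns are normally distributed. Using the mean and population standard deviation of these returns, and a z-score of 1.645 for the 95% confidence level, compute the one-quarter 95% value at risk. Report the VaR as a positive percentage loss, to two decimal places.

5.80

μ = (0.4 + 2 + 8.4 − 6.6 + 1.3 + 3.9) / 6 = 9.40 / 6 = 1.5667%
Σ(r − μ)² = (0.4 − 1.5667)² + (2 − 1.5667)² + … = 120.4533
population σ = √(120.4533 / 6) = √20.0756 = 4.4806%
VaR = −(μ − z·σ) = −(1.5667 − 1.645 × 4.4806) = −(-5.8039) = 5.8039%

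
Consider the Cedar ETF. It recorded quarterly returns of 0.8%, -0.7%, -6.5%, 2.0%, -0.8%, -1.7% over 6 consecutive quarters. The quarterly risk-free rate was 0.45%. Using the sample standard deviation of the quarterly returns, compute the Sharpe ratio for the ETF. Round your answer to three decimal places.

-0.546

r̄ = (0.8 − 0.7 − 6.5 + 2 − 0.8 − 1.7) / 6 = -1.1500%
Sample σ = √[Σ(r − r̄)² / 5] = √[42.9750 / 5] = √8.5950 = 2.9317%
Sharpe = (r̄ − rf) / σ = (-1.1500 − 0.45) / 2.9317 = -1.6000 / 2.9317 = -0.5458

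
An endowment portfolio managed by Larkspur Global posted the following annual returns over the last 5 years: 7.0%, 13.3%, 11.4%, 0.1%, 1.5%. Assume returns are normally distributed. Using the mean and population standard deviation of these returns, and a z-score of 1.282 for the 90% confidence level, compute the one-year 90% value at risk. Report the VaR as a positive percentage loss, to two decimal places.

0.03

Mean return μ = 33.30 / 5 = 6.6600%
Population std dev = √[136.3320 / 5] = 5.2217%
VaR = −(μ − z·σ) = −(6.6600 − 1.282 × 5.2217) = −(-0.0342) = 0.0342%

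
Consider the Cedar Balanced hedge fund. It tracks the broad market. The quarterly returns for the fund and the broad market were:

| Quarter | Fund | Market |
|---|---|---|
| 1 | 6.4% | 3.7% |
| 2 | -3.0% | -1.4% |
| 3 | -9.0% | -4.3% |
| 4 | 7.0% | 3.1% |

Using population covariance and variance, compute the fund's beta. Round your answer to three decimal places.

r̄p = 0.3500%,  r̄m = 0.2750%
Cov = Σ(rp − r̄p)(rm − r̄m) / 4 = 21.9738
Var(rm) = Σ(rm − r̄m)² / 4 = 10.8619
β = Cov / Var = 21.9738 / 10.8619 = 2.0230

2.023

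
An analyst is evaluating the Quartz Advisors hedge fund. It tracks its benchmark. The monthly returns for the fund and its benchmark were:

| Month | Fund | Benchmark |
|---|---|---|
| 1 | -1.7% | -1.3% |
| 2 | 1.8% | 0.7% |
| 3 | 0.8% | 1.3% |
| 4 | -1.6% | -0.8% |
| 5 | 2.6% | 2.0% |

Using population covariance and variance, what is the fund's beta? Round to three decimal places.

1.318

r̄p = 0.3800%,  r̄m = 0.3800%
Cov = Σ(rp − r̄p)(rm − r̄m) / 5 = 2.0536
Var(rm) = Σ(rm − r̄m)² / 5 = 1.5576
β = Cov / Var = 2.0536 / 1.5576 = 1.3184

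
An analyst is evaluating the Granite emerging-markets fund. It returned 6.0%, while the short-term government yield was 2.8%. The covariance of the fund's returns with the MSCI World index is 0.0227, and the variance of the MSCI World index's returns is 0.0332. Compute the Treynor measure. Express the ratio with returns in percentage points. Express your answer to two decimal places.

4.68

β = Cov / Var = 0.0227 / 0.0332 = 0.6837
Treynor = (Rp − Rf) / β = (6.0% − 2.8%) / 0.6837 = 3.20 / 0.6837 = 4.6804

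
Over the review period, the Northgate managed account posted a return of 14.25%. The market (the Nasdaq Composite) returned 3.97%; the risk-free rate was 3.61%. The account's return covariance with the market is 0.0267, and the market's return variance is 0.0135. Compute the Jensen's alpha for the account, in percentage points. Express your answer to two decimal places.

β = Cov / Var = 0.0267 / 0.0135 = 1.9778
E[R] = Rf + β(Rm − Rf) = 3.61% + 1.9778 × (3.97% − 3.61%) = 4.3220%
α = Rp − E[R] = 14.25% − 4.3220% = 9.9280

9.93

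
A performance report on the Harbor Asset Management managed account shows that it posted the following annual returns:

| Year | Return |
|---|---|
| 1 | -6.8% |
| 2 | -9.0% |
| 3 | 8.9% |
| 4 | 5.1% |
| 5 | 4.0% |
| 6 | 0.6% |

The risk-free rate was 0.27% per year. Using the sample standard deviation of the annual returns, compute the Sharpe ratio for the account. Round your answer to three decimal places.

Mean return r̄ = 2.80 / 6 = 0.4667%
Σ(r − r̄)² = (-6.8 − 0.4667)² + (-9 − 0.4667)² + (8.9 − 0.4667)² + … = 247.5133
sample σ = √(247.5133 / 5) = √49.5027 = 7.0358%
Sharpe = (r̄ − rf) / σ = (0.4667 − 0.27) / 7.0358 = 0.1967 / 7.0358 = 0.0280

0.028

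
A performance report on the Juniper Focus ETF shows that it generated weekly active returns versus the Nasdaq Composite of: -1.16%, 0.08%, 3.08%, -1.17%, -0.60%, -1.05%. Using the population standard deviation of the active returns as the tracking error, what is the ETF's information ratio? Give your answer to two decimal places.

-0.09

Mean return μ = -0.820 / 6 = -0.1367%
Σ(r − μ)² = 13.5577; population σ = √(13.5577/6) = 1.5032%
IR = μ / tracking error = -0.1367 / 1.5032 = -0.0909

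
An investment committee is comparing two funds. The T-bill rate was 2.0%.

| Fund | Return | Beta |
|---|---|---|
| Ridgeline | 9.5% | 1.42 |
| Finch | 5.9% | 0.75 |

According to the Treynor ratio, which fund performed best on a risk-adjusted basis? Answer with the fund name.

Ridgeline: Treynor = (9.5% − 2.0%) / 1.42 = 5.282
Finch: Treynor = (5.9% − 2.0%) / 0.75 = 5.200
Highest: Ridgeline (5.282).

Ridgeline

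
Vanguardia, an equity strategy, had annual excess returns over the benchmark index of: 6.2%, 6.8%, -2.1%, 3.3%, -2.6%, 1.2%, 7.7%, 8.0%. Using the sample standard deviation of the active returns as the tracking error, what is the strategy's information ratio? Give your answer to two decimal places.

0.83

r̄ = (6.2 + 6.8 − 2.1 + 3.3 − 2.6 + 1.2 + 7.7 + 8) / 8 = 28.50 / 8 = 3.5625%
Sample σ = √[Σ(r − r̄)² / 7] = √[129.9388 / 7] = √18.5627 = 4.3084%
IR = r̄ / tracking error = 3.5625 / 4.3084 = 0.8269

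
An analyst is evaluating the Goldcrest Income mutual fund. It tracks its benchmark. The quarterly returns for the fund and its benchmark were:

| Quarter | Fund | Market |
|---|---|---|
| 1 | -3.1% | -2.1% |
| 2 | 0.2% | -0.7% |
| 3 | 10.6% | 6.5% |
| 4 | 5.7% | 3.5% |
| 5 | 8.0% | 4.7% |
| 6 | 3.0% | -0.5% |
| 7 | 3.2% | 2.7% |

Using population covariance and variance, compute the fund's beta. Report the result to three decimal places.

1.392

r̄p = 3.9429%,  r̄m = 2.0143%
Cov = Σ(rp − r̄p)(rm − r̄m) / 7 = 12.0522
Var(rm) = Σ(rm − r̄m)² / 7 = 8.6612
β = Cov / Var = 12.0522 / 8.6612 = 1.3915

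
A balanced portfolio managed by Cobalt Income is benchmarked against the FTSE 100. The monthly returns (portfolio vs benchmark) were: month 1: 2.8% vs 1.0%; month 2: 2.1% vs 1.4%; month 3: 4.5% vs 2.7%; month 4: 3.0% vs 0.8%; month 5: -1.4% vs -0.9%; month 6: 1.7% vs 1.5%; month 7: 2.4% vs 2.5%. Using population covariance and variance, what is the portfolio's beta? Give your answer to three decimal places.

1.238

r̄p = 2.1571%,  r̄m = 1.2857%
Cov = Σ(rp − r̄p)(rm − r̄m) / 7 = 1.5265
Var(rm) = Σ(rm − r̄m)² / 7 = 1.2327
β = Cov / Var = 1.5265 / 1.2327 = 1.2383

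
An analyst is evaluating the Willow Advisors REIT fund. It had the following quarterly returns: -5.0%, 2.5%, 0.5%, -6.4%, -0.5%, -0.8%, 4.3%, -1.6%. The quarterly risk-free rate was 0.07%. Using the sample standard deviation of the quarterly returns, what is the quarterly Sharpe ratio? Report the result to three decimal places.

μ = (-5 + 2.5 + 0.5 − 6.4 − 0.5 − 0.8 + 4.3 − 1.6) / 8 = -7.00 / 8 = -0.8750%
Sample σ = √[Σ(r − μ)² / 7] = √[88.2750 / 7] = √12.6107 = 3.5512%
Sharpe = (μ − rf) / σ = (-0.8750 − 0.07) / 3.5512 = -0.9450 / 3.5512 = -0.2661

-0.266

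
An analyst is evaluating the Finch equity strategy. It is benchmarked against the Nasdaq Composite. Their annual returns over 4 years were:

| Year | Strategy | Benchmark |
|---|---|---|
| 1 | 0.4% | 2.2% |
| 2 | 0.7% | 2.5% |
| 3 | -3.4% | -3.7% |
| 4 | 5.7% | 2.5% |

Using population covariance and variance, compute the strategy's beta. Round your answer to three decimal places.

0.947

r̄p = 0.8500%,  r̄m = 0.8750%
Cov = Σ(rp − r̄p)(rm − r̄m) / 4 = 6.6213
Var(rm) = Σ(rm − r̄m)² / 4 = 6.9919
β = Cov / Var = 6.6213 / 6.9919 = 0.9470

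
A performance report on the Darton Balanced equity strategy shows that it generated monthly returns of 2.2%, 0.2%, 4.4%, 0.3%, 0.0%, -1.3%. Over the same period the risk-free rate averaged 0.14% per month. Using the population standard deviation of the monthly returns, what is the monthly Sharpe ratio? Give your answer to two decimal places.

Mean return μ = 5.80 / 6 = 0.9667%
Population std dev = √[20.4133 / 6] = 1.8445%
Sharpe = (μ − rf) / σ = (0.9667 − 0.14) / 1.8445 = 0.8267 / 1.8445 = 0.4482

0.45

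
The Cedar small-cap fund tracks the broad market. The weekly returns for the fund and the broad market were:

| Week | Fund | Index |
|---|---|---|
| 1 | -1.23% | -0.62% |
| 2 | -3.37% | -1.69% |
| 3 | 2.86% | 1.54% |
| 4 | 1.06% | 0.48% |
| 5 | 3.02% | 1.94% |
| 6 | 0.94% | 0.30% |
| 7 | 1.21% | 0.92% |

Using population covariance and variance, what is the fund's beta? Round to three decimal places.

r̄p = 0.6414%,  r̄m = 0.4100%
Cov = Σ(rp − r̄p)(rm − r̄m) / 7 = 2.3977
Var(rm) = Σ(rm − r̄m)² / 7 = 1.3380
β = Cov / Var = 2.3977 / 1.3380 = 1.7920

1.792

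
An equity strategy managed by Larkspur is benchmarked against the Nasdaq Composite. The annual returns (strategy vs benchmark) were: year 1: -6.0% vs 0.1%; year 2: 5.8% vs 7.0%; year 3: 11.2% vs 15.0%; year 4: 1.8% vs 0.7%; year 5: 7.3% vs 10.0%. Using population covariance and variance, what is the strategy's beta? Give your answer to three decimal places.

0.944

r̄p = 4.0200%,  r̄m = 6.5600%
Cov = Σ(rp − r̄p)(rm − r̄m) / 5 = 30.0808
Var(rm) = Σ(rm − r̄m)² / 5 = 31.8664
β = Cov / Var = 30.0808 / 31.8664 = 0.9440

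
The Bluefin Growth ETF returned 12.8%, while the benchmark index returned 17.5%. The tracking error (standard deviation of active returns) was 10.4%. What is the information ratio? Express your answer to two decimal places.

-0.45

IR = (Rp − Rb) / TE = (12.8% − 17.5%) / 10.4% = -4.70% / 10.4% = -0.4519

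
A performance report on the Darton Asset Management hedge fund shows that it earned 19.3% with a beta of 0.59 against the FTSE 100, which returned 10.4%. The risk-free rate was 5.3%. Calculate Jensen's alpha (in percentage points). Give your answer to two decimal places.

10.99

CAPM expected return = Rf + β(Rm − Rf) = 5.3% + 0.59 × (10.4% − 5.3%) = 5.3 + 0.59 × 5.10 = 8.3090%
Jensen's α = Rp − E[R] = 19.3% − 8.3090% = 10.9910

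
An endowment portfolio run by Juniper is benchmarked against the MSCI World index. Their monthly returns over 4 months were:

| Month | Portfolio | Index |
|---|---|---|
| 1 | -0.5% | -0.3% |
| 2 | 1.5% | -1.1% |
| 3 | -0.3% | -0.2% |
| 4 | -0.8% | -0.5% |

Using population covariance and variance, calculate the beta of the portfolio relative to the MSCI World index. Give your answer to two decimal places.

-2.24

r̄p = -0.0250%,  r̄m = -0.5250%
Cov = Σ(rp − r̄p)(rm − r̄m) / 4 = -0.2731
Var(rm) = Σ(rm − r̄m)² / 4 = 0.1219
β = Cov / Var = -0.2731 / 0.1219 = -2.2404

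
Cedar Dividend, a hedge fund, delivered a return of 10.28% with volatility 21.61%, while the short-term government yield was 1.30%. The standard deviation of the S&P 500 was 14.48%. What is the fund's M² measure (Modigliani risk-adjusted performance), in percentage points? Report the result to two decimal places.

Sharpe = (Rp − Rf) / σp = (10.28% − 1.30%) / 21.61% = 0.4155
M² = Rf + Sharpe × σm = 1.30% + 0.4155 × 14.48% = 7.3164%

7.32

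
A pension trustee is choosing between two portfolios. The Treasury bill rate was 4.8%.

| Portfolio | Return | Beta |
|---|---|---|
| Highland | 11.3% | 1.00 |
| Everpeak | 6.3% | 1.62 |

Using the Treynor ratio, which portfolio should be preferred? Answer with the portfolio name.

Highland: Treynor = (11.3% − 4.8%) / 1.00 = 6.500
Everpeak: Treynor = (6.3% − 4.8%) / 1.62 = 0.926
Highest: Highland (6.500).

Highland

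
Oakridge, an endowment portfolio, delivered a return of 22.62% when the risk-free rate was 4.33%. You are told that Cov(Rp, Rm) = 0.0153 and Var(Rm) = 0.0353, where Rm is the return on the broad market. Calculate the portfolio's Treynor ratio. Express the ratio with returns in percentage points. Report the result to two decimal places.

42.20

β = Cov / Var = 0.0153 / 0.0353 = 0.4334
Treynor = (Rp − Rf) / β = (22.62% − 4.33%) / 0.4334 = 18.29 / 0.4334 = 42.2012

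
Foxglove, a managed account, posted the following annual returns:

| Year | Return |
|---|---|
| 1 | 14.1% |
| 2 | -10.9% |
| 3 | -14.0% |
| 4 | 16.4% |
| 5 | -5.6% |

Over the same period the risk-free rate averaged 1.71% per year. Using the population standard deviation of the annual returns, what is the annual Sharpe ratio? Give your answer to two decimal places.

-0.13

Mean return r̄ = -0.00 / 5 = 0.0000%
Σ(r − r̄)² = (14.1 − 0.0000)² + (-10.9 − 0.0000)² + … = 813.9400
population σ = √(813.9400 / 5) = √162.7880 = 12.7588%
Sharpe = (r̄ − rf) / σ = (0.0000 − 1.71) / 12.7588 = -1.7100 / 12.7588 = -0.1340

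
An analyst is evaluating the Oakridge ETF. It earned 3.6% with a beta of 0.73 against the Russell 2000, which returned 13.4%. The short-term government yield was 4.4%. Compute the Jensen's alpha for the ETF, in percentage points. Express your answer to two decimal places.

CAPM expected return = Rf + β(Rm − Rf) = 4.4% + 0.73 × (13.4% − 4.4%) = 4.4 + 0.73 × 9.00 = 10.9700%
Jensen's α = Rp − E[R] = 3.6% − 10.9700% = -7.3700

-7.37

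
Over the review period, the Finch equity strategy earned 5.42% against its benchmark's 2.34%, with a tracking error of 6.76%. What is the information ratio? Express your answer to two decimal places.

IR = (Rp − Rb) / TE = (5.42% − 2.34%) / 6.76% = 3.08% / 6.76% = 0.4556

0.46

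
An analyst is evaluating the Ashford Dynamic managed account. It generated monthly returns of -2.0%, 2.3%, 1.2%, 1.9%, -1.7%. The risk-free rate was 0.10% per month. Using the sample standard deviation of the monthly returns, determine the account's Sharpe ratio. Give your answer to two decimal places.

0.12

r̄ = (-2 + 2.3 + 1.2 + 1.9 − 1.7) / 5 = 1.70 / 5 = 0.3400%
Σ(r − r̄)² = (-2 − 0.3400)² + (2.3 − 0.3400)² + … = 16.6520
sample σ = √(16.6520 / 4) = √4.1630 = 2.0403%
Sharpe = (r̄ − rf) / σ = (0.3400 − 0.1) / 2.0403 = 0.2400 / 2.0403 = 0.1176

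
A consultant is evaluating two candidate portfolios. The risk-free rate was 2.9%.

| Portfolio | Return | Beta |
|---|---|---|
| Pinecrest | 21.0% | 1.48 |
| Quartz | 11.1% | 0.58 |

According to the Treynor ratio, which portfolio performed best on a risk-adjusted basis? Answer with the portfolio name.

Quartz

Pinecrest: Treynor = (21.0% − 2.9%) / 1.48 = 12.230
Quartz: Treynor = (11.1% − 2.9%) / 0.58 = 14.138
Highest: Quartz (14.138).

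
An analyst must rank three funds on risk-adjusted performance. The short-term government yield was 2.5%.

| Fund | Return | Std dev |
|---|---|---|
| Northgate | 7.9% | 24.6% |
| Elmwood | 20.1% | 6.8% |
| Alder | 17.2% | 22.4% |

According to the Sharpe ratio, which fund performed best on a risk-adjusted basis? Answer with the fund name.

Elmwood

Northgate: Sharpe ratio = (7.9% − 2.5%) / 24.6% = 0.220
Elmwood: Sharpe ratio = (20.1% − 2.5%) / 6.8% = 2.588
Alder: Sharpe ratio = (17.2% − 2.5%) / 22.4% = 0.656
Highest: Elmwood (2.588).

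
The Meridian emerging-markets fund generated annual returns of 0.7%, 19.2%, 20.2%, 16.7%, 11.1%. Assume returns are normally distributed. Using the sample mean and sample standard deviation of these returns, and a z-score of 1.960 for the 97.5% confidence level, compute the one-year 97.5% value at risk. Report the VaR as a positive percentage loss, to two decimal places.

Mean return r̄ = 67.90 / 5 = 13.5800%
Σ(r − r̄)² = 257.1880; sample σ = √(257.1880/4) = 8.0185%
VaR = −(r̄ − z·σ) = −(13.5800 − 1.960 × 8.0185) = −(-2.1363) = 2.1363%

2.14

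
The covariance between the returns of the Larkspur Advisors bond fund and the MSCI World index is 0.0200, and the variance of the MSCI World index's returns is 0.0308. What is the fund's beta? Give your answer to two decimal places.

β = Cov(Rp, Rm) / Var(Rm) = 0.0200 / 0.0308 = 0.6494

0.65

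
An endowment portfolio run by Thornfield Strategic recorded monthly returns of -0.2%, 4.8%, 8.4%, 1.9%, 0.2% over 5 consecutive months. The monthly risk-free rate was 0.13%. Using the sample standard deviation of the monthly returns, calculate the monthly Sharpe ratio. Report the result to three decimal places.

0.804

Mean return r̄ = 15.10 / 5 = 3.0200%
Sample std dev = √[51.6880 / 4] = 3.5947%
Sharpe = (r̄ − rf) / σ = (3.0200 − 0.13) / 3.5947 = 2.8900 / 3.5947 = 0.8040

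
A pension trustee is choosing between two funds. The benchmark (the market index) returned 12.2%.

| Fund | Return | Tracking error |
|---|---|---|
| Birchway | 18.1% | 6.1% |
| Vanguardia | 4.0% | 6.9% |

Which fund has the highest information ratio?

Birchway: IR = (18.1% − 12.2%) / 6.1% = 0.967
Vanguardia: IR = (4.0% − 12.2%) / 6.9% = -1.188
Highest: Birchway (0.967).

Birchway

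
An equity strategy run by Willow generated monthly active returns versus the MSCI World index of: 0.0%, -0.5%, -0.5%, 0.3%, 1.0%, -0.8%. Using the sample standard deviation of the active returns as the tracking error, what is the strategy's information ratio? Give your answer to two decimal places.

r̄ = (0 − 0.5 − 0.5 + 0.3 + 1 − 0.8) / 6 = -0.0833%
Σ(r − r̄)² = (0 − (-0.0833))² + (-0.5 − (-0.0833))² + … = 2.1883
sample σ = √(2.1883 / 5) = √0.4377 = 0.6616%
IR = r̄ / tracking error = -0.0833 / 0.6616 = -0.1259

-0.13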